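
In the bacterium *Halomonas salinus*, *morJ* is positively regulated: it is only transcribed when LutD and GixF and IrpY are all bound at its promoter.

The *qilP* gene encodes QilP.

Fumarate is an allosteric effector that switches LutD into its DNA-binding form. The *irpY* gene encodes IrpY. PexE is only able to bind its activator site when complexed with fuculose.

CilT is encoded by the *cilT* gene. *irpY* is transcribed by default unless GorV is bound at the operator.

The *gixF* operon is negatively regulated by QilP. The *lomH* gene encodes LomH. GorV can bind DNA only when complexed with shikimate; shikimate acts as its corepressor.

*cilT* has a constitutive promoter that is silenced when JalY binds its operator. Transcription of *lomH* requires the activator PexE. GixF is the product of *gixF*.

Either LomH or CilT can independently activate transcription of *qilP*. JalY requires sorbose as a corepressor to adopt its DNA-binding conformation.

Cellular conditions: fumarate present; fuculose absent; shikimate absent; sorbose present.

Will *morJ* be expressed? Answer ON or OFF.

ON

Fumarate is present, so LutD is active.
Fuculose is absent, so PexE is inactive.
Required activator PexE is absent, so *lomH* is not transcribed.
So LomH is not produced.
Sorbose is present, so JalY is active.
With repressor JalY bound, *cilT* is not transcribed.
So CilT is not produced.
No activator is available at the *qilP* promoter, so *qilP* is not transcribed.
So QilP is not produced.
With no repressor bound, *gixF* is transcribed.
So GixF is produced and active.
Shikimate is absent, so GorV is inactive.
With no repressor bound, *irpY* is transcribed.
So IrpY is produced and active.
No repressor is bound and LutD and GixF and IrpY are active, so *morJ* is transcribed.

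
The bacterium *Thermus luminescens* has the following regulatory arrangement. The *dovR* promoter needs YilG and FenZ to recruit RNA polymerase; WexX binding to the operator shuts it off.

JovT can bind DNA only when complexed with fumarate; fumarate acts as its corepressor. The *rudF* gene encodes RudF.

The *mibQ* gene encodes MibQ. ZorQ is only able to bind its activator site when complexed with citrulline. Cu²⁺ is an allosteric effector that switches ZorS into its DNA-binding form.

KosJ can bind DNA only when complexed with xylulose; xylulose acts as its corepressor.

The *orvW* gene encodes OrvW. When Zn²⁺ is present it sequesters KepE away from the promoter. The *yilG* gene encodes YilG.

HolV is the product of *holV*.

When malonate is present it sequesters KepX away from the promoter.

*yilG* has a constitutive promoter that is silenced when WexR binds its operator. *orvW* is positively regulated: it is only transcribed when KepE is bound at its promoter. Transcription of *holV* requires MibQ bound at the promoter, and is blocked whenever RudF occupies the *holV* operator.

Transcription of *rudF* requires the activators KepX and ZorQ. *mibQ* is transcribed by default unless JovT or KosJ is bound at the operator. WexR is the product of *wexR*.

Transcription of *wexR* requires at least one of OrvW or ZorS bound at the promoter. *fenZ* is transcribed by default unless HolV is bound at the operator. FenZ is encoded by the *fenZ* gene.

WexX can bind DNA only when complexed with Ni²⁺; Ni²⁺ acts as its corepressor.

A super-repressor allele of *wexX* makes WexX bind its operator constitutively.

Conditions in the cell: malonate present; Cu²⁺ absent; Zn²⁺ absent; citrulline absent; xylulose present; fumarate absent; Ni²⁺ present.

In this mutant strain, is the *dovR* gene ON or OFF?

OFF

WexX is constitutively active in this strain.
Zn²⁺ is absent, so KepE is active.
No repressor is bound and KepE is active, so *orvW* is transcribed.
So OrvW is produced and active.
Cu²⁺ is absent, so ZorS is inactive.
Activator OrvW is present, so *wexR* is transcribed.
So WexR is produced and active.
With repressor WexR bound, *yilG* is not transcribed.
So YilG is not produced.
Fumarate is absent, so JovT is inactive.
Xylulose is present, so KosJ is active.
With repressor KosJ bound, *mibQ* is not transcribed.
So MibQ is not produced.
Malonate is present, so KepX is inactive.
Citrulline is absent, so ZorQ is inactive.
Required activator KepX is absent, so *rudF* is not transcribed.
So RudF is not produced.
Required activator MibQ is absent, so *holV* is not transcribed.
So HolV is not produced.
With no repressor bound, *fenZ* is transcribed.
So FenZ is produced and active.
With repressor WexX bound, *dovR* is not transcribed.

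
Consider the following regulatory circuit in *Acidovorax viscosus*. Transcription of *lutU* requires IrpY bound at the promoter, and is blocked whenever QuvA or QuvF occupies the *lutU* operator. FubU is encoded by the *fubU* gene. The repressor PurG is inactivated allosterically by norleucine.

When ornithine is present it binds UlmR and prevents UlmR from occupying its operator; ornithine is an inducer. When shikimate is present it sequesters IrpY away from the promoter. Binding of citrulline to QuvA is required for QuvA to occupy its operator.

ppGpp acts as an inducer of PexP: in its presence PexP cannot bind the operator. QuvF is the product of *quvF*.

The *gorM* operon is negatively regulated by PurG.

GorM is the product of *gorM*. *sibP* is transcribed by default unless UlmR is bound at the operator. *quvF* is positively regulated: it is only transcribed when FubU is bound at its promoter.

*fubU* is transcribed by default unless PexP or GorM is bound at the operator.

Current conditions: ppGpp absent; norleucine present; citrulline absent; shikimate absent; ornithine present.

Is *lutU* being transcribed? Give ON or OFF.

Citrulline is absent, so QuvA is inactive.
Shikimate is absent, so IrpY is active.
ppGpp is absent, so PexP is active.
Norleucine is present, so PurG is inactive.
With no repressor bound, *gorM* is transcribed.
So GorM is produced and active.
With repressor PexP bound, *fubU* is not transcribed.
So FubU is not produced.
Required activator FubU is absent, so *quvF* is not transcribed.
So QuvF is not produced.
No repressor is bound and IrpY is active, so *lutU* is transcribed.

ON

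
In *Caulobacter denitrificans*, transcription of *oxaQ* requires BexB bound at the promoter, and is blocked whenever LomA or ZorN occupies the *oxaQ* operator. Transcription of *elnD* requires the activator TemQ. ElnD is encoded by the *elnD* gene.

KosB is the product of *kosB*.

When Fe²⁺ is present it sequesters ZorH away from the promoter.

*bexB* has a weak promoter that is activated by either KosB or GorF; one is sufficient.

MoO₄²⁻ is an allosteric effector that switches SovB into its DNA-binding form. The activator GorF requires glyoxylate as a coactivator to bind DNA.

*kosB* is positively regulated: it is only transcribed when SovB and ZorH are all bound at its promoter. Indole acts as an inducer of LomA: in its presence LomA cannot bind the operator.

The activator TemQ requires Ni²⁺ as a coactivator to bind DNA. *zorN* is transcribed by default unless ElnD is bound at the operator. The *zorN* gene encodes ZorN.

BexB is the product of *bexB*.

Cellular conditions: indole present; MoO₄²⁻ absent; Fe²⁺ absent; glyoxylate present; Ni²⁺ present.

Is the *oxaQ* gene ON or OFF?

MoO₄²⁻ is absent, so SovB is inactive.
Fe²⁺ is absent, so ZorH is active.
Required activator SovB is absent, so *kosB* is not transcribed.
So KosB is not produced.
Glyoxylate is present, so GorF is active.
Activator GorF is present, so *bexB* is transcribed.
So BexB is produced and active.
Indole is present, so LomA is inactive.
Ni²⁺ is present, so TemQ is active.
No repressor is bound and TemQ is active, so *elnD* is transcribed.
So ElnD is produced and active.
With repressor ElnD bound, *zorN* is not transcribed.
So ZorN is not produced.
No repressor is bound and BexB is active, so *oxaQ* is transcribed.

ON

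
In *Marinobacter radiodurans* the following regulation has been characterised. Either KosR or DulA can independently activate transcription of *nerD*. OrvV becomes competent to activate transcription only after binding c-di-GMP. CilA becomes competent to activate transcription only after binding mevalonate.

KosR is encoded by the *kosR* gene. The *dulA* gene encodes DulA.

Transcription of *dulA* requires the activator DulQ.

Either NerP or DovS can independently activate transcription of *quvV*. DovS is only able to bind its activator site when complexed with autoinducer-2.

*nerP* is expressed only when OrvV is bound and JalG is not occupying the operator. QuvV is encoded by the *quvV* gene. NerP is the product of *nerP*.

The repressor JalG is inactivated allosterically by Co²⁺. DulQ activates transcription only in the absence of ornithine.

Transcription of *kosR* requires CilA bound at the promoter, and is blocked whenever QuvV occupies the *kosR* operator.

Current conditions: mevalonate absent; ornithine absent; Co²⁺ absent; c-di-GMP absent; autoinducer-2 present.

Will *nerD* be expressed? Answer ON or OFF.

Co²⁺ is absent, so JalG is active.
c-di-GMP is absent, so OrvV is inactive.
With repressor JalG bound, *nerP* is not transcribed.
So NerP is not produced.
Autoinducer-2 is present, so DovS is active.
Activator DovS is present, so *quvV* is transcribed.
So QuvV is produced and active.
Mevalonate is absent, so CilA is inactive.
With repressor QuvV bound, *kosR* is not transcribed.
So KosR is not produced.
Ornithine is absent, so DulQ is active.
No repressor is bound and DulQ is active, so *dulA* is transcribed.
So DulA is produced and active.
Activator DulA is present, so *nerD* is transcribed.

ON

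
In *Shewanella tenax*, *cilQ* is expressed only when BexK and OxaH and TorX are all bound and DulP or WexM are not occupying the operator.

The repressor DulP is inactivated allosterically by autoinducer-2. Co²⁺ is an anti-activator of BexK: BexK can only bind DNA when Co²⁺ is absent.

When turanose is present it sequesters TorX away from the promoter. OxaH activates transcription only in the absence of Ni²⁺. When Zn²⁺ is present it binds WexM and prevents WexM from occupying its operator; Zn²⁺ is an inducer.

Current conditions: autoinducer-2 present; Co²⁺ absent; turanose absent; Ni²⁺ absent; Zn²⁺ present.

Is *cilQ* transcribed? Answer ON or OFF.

ON

Co²⁺ is absent, so BexK is active.
Autoinducer-2 is present, so DulP is inactive.
Ni²⁺ is absent, so OxaH is active.
Zn²⁺ is present, so WexM is inactive.
Turanose is absent, so TorX is active.
No repressor is bound and BexK and OxaH and TorX are active, so *cilQ* is transcribed.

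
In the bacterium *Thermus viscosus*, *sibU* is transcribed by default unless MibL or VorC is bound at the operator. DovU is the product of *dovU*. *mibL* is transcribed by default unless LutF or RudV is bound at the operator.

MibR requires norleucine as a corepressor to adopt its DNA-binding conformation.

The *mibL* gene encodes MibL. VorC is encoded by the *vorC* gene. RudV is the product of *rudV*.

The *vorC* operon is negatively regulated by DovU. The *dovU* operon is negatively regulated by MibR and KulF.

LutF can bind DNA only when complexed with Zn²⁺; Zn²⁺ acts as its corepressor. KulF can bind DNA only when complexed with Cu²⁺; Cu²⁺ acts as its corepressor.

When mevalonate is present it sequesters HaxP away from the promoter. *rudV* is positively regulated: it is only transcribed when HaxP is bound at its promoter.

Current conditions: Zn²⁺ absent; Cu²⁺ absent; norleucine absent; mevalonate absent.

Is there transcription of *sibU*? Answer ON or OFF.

Zn²⁺ is absent, so LutF is inactive.
Mevalonate is absent, so HaxP is active.
No repressor is bound and HaxP is active, so *rudV* is transcribed.
So RudV is produced and active.
With repressor RudV bound, *mibL* is not transcribed.
So MibL is not produced.
Norleucine is absent, so MibR is inactive.
Cu²⁺ is absent, so KulF is inactive.
With no repressor bound, *dovU* is transcribed.
So DovU is produced and active.
With repressor DovU bound, *vorC* is not transcribed.
So VorC is not produced.
With no repressor bound, *sibU* is transcribed.

ON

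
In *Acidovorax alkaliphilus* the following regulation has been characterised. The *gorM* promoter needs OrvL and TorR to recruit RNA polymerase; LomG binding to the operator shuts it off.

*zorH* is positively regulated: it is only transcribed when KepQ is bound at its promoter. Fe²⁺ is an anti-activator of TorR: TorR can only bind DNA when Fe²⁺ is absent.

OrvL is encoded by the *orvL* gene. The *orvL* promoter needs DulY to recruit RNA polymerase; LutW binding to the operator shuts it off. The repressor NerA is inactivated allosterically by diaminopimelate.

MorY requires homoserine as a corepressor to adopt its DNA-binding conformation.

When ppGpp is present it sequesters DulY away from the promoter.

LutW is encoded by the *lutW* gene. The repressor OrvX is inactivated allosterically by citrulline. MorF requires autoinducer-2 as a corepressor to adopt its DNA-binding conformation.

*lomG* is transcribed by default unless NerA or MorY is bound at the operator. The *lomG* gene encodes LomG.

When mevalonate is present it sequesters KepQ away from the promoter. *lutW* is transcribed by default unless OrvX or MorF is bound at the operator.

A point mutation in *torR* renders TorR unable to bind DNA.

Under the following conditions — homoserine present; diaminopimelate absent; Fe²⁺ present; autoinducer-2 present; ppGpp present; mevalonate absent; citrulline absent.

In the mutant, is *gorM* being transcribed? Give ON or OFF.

ppGpp is present, so DulY is inactive.
Citrulline is absent, so OrvX is active.
Autoinducer-2 is present, so MorF is active.
With repressor OrvX bound, *lutW* is not transcribed.
So LutW is not produced.
Required activator DulY is absent, so *orvL* is not transcribed.
So OrvL is not produced.
Diaminopimelate is absent, so NerA is active.
Homoserine is present, so MorY is active.
With repressor NerA bound, *lomG* is not transcribed.
So LomG is not produced.
TorR is non-functional in this strain, so it has no effect.
Required activator OrvL is absent, so *gorM* is not transcribed.

OFF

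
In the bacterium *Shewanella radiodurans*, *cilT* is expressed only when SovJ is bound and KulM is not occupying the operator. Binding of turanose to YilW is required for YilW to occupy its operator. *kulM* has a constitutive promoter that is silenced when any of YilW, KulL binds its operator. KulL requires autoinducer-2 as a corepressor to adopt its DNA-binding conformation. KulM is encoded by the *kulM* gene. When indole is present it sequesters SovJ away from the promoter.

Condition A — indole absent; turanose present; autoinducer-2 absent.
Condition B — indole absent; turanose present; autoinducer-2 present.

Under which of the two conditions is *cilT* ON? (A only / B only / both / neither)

Condition A:
Indole is absent, so SovJ is active.
Turanose is present, so YilW is active.
Autoinducer-2 is absent, so KulL is inactive.
With repressor YilW bound, *kulM* is not transcribed.
So KulM is not produced.
No repressor is bound and SovJ is active, so *cilT* is transcribed.
→ *cilT* is ON in A.
Condition B:
Indole is absent, so SovJ is active.
Turanose is present, so YilW is active.
Autoinducer-2 is present, so KulL is active.
With repressor YilW bound, *kulM* is not transcribed.
So KulM is not produced.
No repressor is bound and SovJ is active, so *cilT* is transcribed.
→ *cilT* is ON in B.

both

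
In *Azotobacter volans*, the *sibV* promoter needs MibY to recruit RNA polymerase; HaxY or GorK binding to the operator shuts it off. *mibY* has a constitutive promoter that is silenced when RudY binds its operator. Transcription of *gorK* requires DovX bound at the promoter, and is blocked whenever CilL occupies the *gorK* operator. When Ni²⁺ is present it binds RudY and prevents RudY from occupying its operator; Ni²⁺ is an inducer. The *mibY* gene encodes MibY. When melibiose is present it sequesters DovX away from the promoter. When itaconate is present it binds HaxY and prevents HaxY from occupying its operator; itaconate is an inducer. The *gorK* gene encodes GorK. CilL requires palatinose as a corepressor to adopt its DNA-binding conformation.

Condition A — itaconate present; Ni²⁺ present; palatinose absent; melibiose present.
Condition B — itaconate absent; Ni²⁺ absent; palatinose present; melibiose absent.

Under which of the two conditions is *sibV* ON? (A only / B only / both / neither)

A only

Condition A:
Itaconate is present, so HaxY is inactive.
Ni²⁺ is present, so RudY is inactive.
With no repressor bound, *mibY* is transcribed.
So MibY is produced and active.
Palatinose is absent, so CilL is inactive.
Melibiose is present, so DovX is inactive.
Required activator DovX is absent, so *gorK* is not transcribed.
So GorK is not produced.
No repressor is bound and MibY is active, so *sibV* is transcribed.
→ *sibV* is ON in A.
Condition B:
Itaconate is absent, so HaxY is active.
Ni²⁺ is absent, so RudY is active.
With repressor RudY bound, *mibY* is not transcribed.
So MibY is not produced.
Palatinose is present, so CilL is active.
Melibiose is absent, so DovX is active.
With repressor CilL bound, *gorK* is not transcribed.
So GorK is not produced.
With repressor HaxY bound, *sibV* is not transcribed.
→ *sibV* is OFF in B.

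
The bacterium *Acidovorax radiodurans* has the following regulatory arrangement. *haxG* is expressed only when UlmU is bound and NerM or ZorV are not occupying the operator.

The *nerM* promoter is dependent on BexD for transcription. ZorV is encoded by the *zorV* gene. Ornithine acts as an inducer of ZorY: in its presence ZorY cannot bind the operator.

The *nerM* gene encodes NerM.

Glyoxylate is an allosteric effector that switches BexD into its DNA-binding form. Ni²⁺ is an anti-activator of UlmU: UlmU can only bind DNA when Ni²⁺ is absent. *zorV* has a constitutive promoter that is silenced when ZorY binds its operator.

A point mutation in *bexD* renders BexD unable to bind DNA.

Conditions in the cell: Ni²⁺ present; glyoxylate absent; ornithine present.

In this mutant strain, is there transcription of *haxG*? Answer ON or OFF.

Ni²⁺ is present, so UlmU is inactive.
BexD is non-functional in this strain, so it has no effect.
Required activator BexD is absent, so *nerM* is not transcribed.
So NerM is not produced.
Ornithine is present, so ZorY is inactive.
With no repressor bound, *zorV* is transcribed.
So ZorV is produced and active.
With repressor ZorV bound, *haxG* is not transcribed.

OFF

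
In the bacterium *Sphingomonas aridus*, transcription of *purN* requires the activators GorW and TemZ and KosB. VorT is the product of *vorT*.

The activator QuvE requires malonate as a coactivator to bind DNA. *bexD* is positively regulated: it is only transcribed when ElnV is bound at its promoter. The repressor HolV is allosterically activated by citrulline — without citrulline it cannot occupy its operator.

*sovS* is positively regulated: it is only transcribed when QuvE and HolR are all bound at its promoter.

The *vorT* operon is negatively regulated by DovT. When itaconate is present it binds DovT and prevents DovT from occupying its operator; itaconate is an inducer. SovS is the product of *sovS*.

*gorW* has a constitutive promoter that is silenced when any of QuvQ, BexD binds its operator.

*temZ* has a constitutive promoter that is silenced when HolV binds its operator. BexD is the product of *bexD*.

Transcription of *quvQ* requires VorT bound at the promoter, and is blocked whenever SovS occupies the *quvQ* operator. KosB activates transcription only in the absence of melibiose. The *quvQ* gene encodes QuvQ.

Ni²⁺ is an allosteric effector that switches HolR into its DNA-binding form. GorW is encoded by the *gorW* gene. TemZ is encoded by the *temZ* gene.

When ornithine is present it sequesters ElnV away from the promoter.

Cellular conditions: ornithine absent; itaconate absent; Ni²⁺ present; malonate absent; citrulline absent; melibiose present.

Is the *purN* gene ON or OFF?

OFF

Itaconate is absent, so DovT is active.
With repressor DovT bound, *vorT* is not transcribed.
So VorT is not produced.
Malonate is absent, so QuvE is inactive.
Ni²⁺ is present, so HolR is active.
Required activator QuvE is absent, so *sovS* is not transcribed.
So SovS is not produced.
Required activator VorT is absent, so *quvQ* is not transcribed.
So QuvQ is not produced.
Ornithine is absent, so ElnV is active.
No repressor is bound and ElnV is active, so *bexD* is transcribed.
So BexD is produced and active.
With repressor BexD bound, *gorW* is not transcribed.
So GorW is not produced.
Citrulline is absent, so HolV is inactive.
With no repressor bound, *temZ* is transcribed.
So TemZ is produced and active.
Melibiose is present, so KosB is inactive.
Required activator GorW is absent, so *purN* is not transcribed.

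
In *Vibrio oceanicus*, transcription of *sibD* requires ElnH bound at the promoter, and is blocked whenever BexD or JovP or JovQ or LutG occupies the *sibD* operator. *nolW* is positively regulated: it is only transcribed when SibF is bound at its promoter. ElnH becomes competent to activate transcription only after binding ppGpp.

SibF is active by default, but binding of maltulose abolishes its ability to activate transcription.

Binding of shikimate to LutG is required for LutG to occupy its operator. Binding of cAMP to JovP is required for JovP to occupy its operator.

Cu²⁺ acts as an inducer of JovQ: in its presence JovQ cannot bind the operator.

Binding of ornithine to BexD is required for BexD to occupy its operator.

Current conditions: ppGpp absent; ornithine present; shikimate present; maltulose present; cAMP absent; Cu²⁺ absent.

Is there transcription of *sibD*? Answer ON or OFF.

Ornithine is present, so BexD is active.
cAMP is absent, so JovP is inactive.
ppGpp is absent, so ElnH is inactive.
Cu²⁺ is absent, so JovQ is active.
Shikimate is present, so LutG is active.
With repressor BexD bound, *sibD* is not transcribed.

OFF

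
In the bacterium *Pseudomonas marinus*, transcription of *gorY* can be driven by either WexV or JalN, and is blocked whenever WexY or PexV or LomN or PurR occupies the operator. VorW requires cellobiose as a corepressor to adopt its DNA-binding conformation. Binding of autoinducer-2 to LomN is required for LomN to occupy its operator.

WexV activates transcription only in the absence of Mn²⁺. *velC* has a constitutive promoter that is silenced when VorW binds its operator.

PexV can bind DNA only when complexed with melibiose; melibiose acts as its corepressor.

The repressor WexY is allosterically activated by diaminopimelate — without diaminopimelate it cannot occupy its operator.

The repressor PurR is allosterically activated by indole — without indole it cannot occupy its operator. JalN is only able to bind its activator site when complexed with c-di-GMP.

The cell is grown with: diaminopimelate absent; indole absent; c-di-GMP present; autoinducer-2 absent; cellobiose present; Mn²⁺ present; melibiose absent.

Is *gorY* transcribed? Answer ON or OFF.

Diaminopimelate is absent, so WexY is inactive.
Mn²⁺ is present, so WexV is inactive.
Melibiose is absent, so PexV is inactive.
c-di-GMP is present, so JalN is active.
Autoinducer-2 is absent, so LomN is inactive.
Indole is absent, so PurR is inactive.
Activator JalN is present, so *gorY* is transcribed.

ON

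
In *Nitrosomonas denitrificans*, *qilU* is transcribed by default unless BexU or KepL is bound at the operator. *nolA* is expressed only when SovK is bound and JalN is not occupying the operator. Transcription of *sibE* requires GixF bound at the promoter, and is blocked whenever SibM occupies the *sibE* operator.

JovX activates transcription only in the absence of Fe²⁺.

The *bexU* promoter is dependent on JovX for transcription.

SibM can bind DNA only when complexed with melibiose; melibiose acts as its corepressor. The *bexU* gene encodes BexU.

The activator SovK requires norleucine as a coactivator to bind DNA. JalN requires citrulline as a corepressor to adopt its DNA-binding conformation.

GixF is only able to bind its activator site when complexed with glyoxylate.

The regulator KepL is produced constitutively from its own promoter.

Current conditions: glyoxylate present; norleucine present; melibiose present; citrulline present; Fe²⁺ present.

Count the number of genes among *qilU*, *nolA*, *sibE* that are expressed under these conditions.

Fe²⁺ is present, so JovX is inactive.
Required activator JovX is absent, so *bexU* is not transcribed.
So BexU is not produced.
KepL is produced constitutively and is active.
With repressor KepL bound, *qilU* is not transcribed.
→ *qilU* is OFF.
Citrulline is present, so JalN is active.
Norleucine is present, so SovK is active.
With repressor JalN bound, *nolA* is not transcribed.
→ *nolA* is OFF.
Glyoxylate is present, so GixF is active.
Melibiose is present, so SibM is active.
With repressor SibM bound, *sibE* is not transcribed.
→ *sibE* is OFF.
0 of the 3 genes are transcribed.

0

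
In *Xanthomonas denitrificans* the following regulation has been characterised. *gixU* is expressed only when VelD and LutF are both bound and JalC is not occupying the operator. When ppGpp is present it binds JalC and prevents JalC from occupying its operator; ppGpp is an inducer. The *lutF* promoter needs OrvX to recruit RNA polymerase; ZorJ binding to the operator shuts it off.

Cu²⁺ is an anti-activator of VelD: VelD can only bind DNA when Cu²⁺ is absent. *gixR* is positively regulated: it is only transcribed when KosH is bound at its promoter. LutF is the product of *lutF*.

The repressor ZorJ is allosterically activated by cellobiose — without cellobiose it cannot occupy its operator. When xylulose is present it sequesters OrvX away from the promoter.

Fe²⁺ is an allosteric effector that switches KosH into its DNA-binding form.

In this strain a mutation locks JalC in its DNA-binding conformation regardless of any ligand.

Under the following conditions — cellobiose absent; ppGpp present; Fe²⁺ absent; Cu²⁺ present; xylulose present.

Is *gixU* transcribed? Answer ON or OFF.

OFF

JalC is constitutively active in this strain.
Cu²⁺ is present, so VelD is inactive.
Cellobiose is absent, so ZorJ is inactive.
Xylulose is present, so OrvX is inactive.
Required activator OrvX is absent, so *lutF* is not transcribed.
So LutF is not produced.
With repressor JalC bound, *gixU* is not transcribed.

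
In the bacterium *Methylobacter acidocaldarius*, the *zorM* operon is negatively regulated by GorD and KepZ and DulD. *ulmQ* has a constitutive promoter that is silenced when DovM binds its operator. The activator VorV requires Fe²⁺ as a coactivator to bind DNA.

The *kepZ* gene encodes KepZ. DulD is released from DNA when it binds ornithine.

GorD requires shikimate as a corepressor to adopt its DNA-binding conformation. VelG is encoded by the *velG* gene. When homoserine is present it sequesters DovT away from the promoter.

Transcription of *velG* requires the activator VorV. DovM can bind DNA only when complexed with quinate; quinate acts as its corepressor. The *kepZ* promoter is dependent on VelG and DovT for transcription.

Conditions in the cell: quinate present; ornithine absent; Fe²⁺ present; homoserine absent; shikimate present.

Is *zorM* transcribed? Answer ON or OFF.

Shikimate is present, so GorD is active.
Fe²⁺ is present, so VorV is active.
No repressor is bound and VorV is active, so *velG* is transcribed.
So VelG is produced and active.
Homoserine is absent, so DovT is active.
No repressor is bound and VelG and DovT are active, so *kepZ* is transcribed.
So KepZ is produced and active.
Ornithine is absent, so DulD is active.
With repressor GorD bound, *zorM* is not transcribed.

OFF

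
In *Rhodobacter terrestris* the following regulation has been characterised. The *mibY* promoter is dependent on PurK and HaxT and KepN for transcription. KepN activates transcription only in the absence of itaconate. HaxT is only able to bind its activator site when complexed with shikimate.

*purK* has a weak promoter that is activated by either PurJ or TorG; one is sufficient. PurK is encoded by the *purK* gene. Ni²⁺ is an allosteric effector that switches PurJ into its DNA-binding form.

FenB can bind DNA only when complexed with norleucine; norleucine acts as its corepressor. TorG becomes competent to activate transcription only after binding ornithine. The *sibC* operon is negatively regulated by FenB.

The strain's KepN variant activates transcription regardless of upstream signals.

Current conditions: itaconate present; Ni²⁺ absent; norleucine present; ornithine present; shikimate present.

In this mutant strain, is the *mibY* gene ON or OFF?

ON

Ni²⁺ is absent, so PurJ is inactive.
Ornithine is present, so TorG is active.
Activator TorG is present, so *purK* is transcribed.
So PurK is produced and active.
Shikimate is present, so HaxT is active.
KepN is constitutively active in this strain.
No repressor is bound and PurK and HaxT and KepN are active, so *mibY* is transcribed.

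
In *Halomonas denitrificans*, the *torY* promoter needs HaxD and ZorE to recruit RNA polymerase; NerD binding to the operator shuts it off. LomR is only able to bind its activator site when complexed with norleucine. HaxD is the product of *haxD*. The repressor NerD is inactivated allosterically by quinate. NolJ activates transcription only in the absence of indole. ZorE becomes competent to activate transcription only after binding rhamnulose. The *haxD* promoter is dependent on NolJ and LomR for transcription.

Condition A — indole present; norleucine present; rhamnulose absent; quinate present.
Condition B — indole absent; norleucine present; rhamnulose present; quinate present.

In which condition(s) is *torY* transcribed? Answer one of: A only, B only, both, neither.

B only

Condition A:
Indole is present, so NolJ is inactive.
Norleucine is present, so LomR is active.
Required activator NolJ is absent, so *haxD* is not transcribed.
So HaxD is not produced.
Rhamnulose is absent, so ZorE is inactive.
Quinate is present, so NerD is inactive.
Required activator HaxD is absent, so *torY* is not transcribed.
→ *torY* is OFF in A.
Condition B:
Indole is absent, so NolJ is active.
Norleucine is present, so LomR is active.
No repressor is bound and NolJ and LomR are active, so *haxD* is transcribed.
So HaxD is produced and active.
Rhamnulose is present, so ZorE is active.
Quinate is present, so NerD is inactive.
No repressor is bound and HaxD and ZorE are active, so *torY* is transcribed.
→ *torY* is ON in B.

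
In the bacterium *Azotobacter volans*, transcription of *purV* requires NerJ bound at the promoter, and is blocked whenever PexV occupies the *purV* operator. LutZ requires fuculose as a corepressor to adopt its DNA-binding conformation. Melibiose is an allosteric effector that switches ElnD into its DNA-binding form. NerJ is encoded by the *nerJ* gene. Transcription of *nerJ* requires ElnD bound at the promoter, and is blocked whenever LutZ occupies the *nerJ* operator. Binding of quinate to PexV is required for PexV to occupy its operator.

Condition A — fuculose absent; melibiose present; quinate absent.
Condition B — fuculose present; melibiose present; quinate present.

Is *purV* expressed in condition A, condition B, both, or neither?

A only

Condition A:
Fuculose is absent, so LutZ is inactive.
Melibiose is present, so ElnD is active.
No repressor is bound and ElnD is active, so *nerJ* is transcribed.
So NerJ is produced and active.
Quinate is absent, so PexV is inactive.
No repressor is bound and NerJ is active, so *purV* is transcribed.
→ *purV* is ON in A.
Condition B:
Fuculose is present, so LutZ is active.
Melibiose is present, so ElnD is active.
With repressor LutZ bound, *nerJ* is not transcribed.
So NerJ is not produced.
Quinate is present, so PexV is active.
With repressor PexV bound, *purV* is not transcribed.
→ *purV* is OFF in B.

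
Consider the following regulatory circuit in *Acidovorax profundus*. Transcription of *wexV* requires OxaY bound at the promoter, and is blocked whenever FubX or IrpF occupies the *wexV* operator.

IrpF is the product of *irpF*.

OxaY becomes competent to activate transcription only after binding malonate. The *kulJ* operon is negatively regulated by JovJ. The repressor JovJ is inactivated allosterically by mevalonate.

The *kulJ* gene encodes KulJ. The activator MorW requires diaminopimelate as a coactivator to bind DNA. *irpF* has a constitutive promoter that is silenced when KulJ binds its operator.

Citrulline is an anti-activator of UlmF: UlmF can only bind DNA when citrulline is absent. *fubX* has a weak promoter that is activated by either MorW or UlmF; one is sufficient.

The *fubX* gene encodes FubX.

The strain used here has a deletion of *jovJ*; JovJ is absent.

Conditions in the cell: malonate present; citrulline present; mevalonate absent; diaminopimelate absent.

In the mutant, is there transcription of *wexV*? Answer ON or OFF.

ON

Malonate is present, so OxaY is active.
Diaminopimelate is absent, so MorW is inactive.
Citrulline is present, so UlmF is inactive.
No activator is available at the *fubX* promoter, so *fubX* is not transcribed.
So FubX is not produced.
JovJ is non-functional in this strain, so it has no effect.
With no repressor bound, *kulJ* is transcribed.
So KulJ is produced and active.
With repressor KulJ bound, *irpF* is not transcribed.
So IrpF is not produced.
No repressor is bound and OxaY is active, so *wexV* is transcribed.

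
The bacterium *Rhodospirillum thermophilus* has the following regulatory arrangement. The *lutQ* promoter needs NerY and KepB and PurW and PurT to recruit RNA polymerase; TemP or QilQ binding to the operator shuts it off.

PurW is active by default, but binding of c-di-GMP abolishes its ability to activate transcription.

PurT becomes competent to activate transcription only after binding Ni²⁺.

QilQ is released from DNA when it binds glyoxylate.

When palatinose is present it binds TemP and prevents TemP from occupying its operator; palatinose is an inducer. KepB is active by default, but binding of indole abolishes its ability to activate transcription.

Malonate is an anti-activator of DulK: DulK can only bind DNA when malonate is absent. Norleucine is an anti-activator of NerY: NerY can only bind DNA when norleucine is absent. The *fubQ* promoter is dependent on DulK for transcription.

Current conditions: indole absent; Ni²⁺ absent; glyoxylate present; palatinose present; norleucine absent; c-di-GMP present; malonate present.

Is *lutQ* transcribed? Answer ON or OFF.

Norleucine is absent, so NerY is active.
Indole is absent, so KepB is active.
c-di-GMP is present, so PurW is inactive.
Ni²⁺ is absent, so PurT is inactive.
Palatinose is present, so TemP is inactive.
Glyoxylate is present, so QilQ is inactive.
Required activator PurW is absent, so *lutQ* is not transcribed.

OFF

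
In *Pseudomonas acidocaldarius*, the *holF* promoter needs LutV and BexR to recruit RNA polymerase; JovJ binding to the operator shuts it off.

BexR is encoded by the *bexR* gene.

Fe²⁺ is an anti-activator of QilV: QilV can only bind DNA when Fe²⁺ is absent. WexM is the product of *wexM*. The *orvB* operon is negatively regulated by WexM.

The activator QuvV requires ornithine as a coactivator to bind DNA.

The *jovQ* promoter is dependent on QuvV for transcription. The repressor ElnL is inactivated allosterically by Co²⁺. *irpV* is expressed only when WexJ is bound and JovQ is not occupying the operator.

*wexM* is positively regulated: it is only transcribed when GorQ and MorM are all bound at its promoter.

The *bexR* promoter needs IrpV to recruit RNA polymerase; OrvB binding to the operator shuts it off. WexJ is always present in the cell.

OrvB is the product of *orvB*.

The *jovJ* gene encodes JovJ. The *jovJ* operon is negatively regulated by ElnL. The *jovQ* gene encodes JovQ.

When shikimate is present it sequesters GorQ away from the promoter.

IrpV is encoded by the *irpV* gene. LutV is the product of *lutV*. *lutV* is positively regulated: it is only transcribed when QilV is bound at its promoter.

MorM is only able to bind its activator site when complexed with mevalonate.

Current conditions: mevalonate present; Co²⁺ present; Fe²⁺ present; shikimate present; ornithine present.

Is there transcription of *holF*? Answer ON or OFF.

OFF

Co²⁺ is present, so ElnL is inactive.
With no repressor bound, *jovJ* is transcribed.
So JovJ is produced and active.
Fe²⁺ is present, so QilV is inactive.
Required activator QilV is absent, so *lutV* is not transcribed.
So LutV is not produced.
Shikimate is present, so GorQ is inactive.
Mevalonate is present, so MorM is active.
Required activator GorQ is absent, so *wexM* is not transcribed.
So WexM is not produced.
With no repressor bound, *orvB* is transcribed.
So OrvB is produced and active.
WexJ is produced constitutively and is active.
Ornithine is present, so QuvV is active.
No repressor is bound and QuvV is active, so *jovQ* is transcribed.
So JovQ is produced and active.
With repressor JovQ bound, *irpV* is not transcribed.
So IrpV is not produced.
With repressor OrvB bound, *bexR* is not transcribed.
So BexR is not produced.
With repressor JovJ bound, *holF* is not transcribed.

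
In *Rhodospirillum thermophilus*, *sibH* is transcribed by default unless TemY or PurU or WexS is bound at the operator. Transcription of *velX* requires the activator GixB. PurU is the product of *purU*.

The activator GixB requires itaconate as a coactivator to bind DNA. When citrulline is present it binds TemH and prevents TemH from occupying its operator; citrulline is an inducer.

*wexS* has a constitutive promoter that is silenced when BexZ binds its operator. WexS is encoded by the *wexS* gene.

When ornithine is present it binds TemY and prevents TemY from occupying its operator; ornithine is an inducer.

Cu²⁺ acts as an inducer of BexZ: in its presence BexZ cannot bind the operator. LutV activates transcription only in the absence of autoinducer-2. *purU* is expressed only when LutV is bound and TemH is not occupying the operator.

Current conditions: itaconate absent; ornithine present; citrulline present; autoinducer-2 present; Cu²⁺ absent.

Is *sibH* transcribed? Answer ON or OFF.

Ornithine is present, so TemY is inactive.
Autoinducer-2 is present, so LutV is inactive.
Citrulline is present, so TemH is inactive.
Required activator LutV is absent, so *purU* is not transcribed.
So PurU is not produced.
Cu²⁺ is absent, so BexZ is active.
With repressor BexZ bound, *wexS* is not transcribed.
So WexS is not produced.
With no repressor bound, *sibH* is transcribed.

ON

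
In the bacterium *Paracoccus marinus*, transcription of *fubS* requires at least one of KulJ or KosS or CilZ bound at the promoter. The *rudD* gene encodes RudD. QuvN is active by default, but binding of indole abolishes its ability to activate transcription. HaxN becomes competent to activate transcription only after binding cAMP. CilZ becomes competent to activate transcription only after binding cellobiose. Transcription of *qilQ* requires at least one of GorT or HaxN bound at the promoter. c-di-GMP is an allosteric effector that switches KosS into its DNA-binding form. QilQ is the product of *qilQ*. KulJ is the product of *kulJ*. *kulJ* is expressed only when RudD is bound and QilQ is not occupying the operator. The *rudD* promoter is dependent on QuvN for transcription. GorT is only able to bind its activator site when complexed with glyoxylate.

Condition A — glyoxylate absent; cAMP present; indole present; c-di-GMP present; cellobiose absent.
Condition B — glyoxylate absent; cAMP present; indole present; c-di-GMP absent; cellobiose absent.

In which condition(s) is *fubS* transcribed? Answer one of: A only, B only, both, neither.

A only

Condition A:
Glyoxylate is absent, so GorT is inactive.
cAMP is present, so HaxN is active.
Activator HaxN is present, so *qilQ* is transcribed.
So QilQ is produced and active.
Indole is present, so QuvN is inactive.
Required activator QuvN is absent, so *rudD* is not transcribed.
So RudD is not produced.
With repressor QilQ bound, *kulJ* is not transcribed.
So KulJ is not produced.
c-di-GMP is present, so KosS is active.
Cellobiose is absent, so CilZ is inactive.
Activator KosS is present, so *fubS* is transcribed.
→ *fubS* is ON in A.
Condition B:
Glyoxylate is absent, so GorT is inactive.
cAMP is present, so HaxN is active.
Activator HaxN is present, so *qilQ* is transcribed.
So QilQ is produced and active.
Indole is present, so QuvN is inactive.
Required activator QuvN is absent, so *rudD* is not transcribed.
So RudD is not produced.
With repressor QilQ bound, *kulJ* is not transcribed.
So KulJ is not produced.
c-di-GMP is absent, so KosS is inactive.
Cellobiose is absent, so CilZ is inactive.
No activator is available at the *fubS* promoter, so *fubS* is not transcribed.
→ *fubS* is OFF in B.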